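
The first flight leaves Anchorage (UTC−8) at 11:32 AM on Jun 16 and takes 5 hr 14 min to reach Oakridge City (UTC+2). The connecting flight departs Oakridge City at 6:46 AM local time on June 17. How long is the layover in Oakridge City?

4 hours

Convert departure to UTC: 11:32 AM + 8:00 = 7:32 PM UTC on Jun 16.
Add 5 hours 14 minutes flight time → 12:46 AM UTC (Jun 17).
Oakridge City is UTC+2:00, so local arrival = 12:46 AM + 2:00 = 2:46 AM on Jun 17.
Layover = 6:46 AM − 2:46 AM = 4 hours.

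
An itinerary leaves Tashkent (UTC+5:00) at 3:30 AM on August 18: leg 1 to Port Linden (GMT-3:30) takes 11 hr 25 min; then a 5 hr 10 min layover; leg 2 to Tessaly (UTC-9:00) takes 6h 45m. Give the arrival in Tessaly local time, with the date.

12:50 PM on August 18

Convert departure to UTC: 3:30 AM − 5:00 = 10:30 PM UTC on Aug 17.
Add 11 hours 25 minutes leg 1 → 9:55 AM UTC (Aug 18).
Add 5 hours and 10 minutes layover in Port Linden → 3:05 PM UTC.
Add 6 hours and 45 minutes leg 2 → 9:50 PM UTC.
Tessaly is UTC−9:00, so local arrival = 9:50 PM − 9:00 = 12:50 PM on Aug 18.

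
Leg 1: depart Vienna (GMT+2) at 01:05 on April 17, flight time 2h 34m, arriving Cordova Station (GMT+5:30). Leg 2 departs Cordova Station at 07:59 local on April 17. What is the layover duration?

Convert departure to UTC: 01:05 − 2:00 = 23:05 UTC on Apr 16.
Add 2 hours and 34 minutes flight time → 01:39 UTC (Apr 17).
Cordova Station is UTC+5:30, so local arrival = 01:39 + 5:30 = 07:09 on Apr 17.
Layover = 07:59 − 07:09 = 50 minutes.

50 minutes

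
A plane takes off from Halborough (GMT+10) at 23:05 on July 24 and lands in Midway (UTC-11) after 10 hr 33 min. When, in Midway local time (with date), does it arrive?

Convert departure to UTC: 23:05 − 10:00 = 13:05 UTC on Jul 24.
Add 10 hours 33 minutes travel time → 23:38 UTC.
Midway is UTC−11:00, so local arrival = 23:38 − 11:00 = 12:38 on Jul 24.

12:38 on July 24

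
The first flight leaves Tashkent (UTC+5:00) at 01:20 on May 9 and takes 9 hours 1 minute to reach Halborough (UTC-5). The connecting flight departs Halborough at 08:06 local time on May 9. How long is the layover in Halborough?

Convert departure to UTC: 01:20 − 5:00 = 20:20 UTC on May 8.
Add 9 hours and 1 minute flight time → 05:21 UTC (May 9).
Halborough is UTC−5:00, so local arrival = 05:21 − 5:00 = 00:21 on May 9.
Layover = 08:06 − 00:21 = 7 hours 45 minutes.

7 hours 45 minutes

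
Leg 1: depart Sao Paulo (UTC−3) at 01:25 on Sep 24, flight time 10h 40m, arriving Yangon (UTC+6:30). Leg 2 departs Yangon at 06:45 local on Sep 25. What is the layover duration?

Convert departure to UTC: 01:25 + 3:00 = 04:25 UTC on Sep 24.
Add 10 hours 40 minutes flight time → 15:05 UTC.
Yangon is UTC+6:30, so local arrival = 15:05 + 6:30 = 21:35 on Sep 24.
Layover = 06:45 − 21:35 (+1 day) = 9 hours 10 minutes.

9 hours 10 minutes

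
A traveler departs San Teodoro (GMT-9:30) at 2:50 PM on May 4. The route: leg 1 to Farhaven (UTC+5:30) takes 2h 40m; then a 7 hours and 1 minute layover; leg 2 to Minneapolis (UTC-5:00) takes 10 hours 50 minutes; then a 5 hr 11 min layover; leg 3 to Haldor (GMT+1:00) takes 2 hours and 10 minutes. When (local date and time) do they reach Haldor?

5:12 AM on May 6

Convert departure to UTC: 2:50 PM + 9:30 = 12:20 AM UTC on May 5.
Add 2 hours and 40 minutes leg 1 → 3:00 AM UTC.
Add 7 hours and 1 minute layover in Farhaven → 10:01 AM UTC.
Add 10 hours 50 minutes leg 2 → 8:51 PM UTC.
Add 5 hours and 11 minutes layover in Minneapolis → 2:02 AM UTC (May 6).
Add 2 hours 10 minutes leg 3 → 4:12 AM UTC.
Haldor is UTC+1:00, so local arrival = 4:12 AM + 1:00 = 5:12 AM on May 6.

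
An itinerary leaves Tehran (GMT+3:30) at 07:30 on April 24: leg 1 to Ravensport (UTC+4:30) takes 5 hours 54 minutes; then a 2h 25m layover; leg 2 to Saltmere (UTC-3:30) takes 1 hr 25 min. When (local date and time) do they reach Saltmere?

10:14 on Apr 24

Convert departure to UTC: 07:30 − 3:30 = 04:00 UTC on Apr 24.
Add 5 hours and 54 minutes leg 1 → 09:54 UTC.
Add 2 hours and 25 minutes layover in Ravensport → 12:19 UTC.
Add 1 hour and 25 minutes leg 2 → 13:44 UTC.
Saltmere is UTC−3:30, so local arrival = 13:44 − 3:30 = 10:14 on Apr 24.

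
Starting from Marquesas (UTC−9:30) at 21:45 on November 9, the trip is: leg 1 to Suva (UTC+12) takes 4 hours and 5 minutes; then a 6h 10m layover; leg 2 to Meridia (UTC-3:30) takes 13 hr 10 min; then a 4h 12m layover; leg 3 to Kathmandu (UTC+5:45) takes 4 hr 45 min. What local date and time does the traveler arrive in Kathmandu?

21:22 on Nov 11

Convert departure to UTC: 21:45 + 9:30 = 07:15 UTC on Nov 10.
Add 4 hours and 5 minutes leg 1 → 11:20 UTC.
Add 6 hours and 10 minutes layover in Suva → 17:30 UTC.
Add 13 hours and 10 minutes leg 2 → 06:40 UTC (Nov 11).
Add 4 hours and 12 minutes layover in Meridia → 10:52 UTC.
Add 4 hours and 45 minutes leg 3 → 15:37 UTC.
Kathmandu is UTC+5:45, so local arrival = 15:37 + 5:45 = 21:22 on Nov 11.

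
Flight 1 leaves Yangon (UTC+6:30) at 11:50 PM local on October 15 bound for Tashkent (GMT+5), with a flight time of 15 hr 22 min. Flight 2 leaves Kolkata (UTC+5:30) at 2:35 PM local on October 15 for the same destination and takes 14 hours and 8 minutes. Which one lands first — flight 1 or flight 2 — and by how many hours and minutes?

the second, by 9 hours 29 minutes

Flight 1 in UTC: 11:50 PM − 6:30 = 5:20 PM on Oct 15.
+15 hours and 22 minutes → arrive 8:42 AM UTC on Oct 16.
Flight 2 in UTC: 2:35 PM − 5:30 = 9:05 AM on Oct 15.
+14 hours 8 minutes → arrive 11:13 PM UTC on Oct 15.
Flight 2 lands earlier by 9 hours 29 minutes.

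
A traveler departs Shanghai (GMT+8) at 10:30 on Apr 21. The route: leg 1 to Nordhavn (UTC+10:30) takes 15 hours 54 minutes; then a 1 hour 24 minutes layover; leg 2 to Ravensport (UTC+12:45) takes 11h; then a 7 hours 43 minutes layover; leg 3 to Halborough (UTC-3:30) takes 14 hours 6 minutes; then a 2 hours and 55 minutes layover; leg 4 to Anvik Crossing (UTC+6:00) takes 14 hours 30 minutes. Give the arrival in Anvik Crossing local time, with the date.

04:02 on April 24

Convert departure to UTC: 10:30 − 8:00 = 02:30 UTC on Apr 21.
Add 15 hours and 54 minutes leg 1 → 18:24 UTC.
Add 1 hour 24 minutes layover in Nordhavn → 19:48 UTC.
Add 11 hours leg 2 → 06:48 UTC (Apr 22).
Add 7 hours and 43 minutes layover in Ravensport → 14:31 UTC.
Add 14 hours and 6 minutes leg 3 → 04:37 UTC (Apr 23).
Add 2 hours and 55 minutes layover in Halborough → 07:32 UTC.
Add 14 hours and 30 minutes leg 4 → 22:02 UTC.
Anvik Crossing is UTC+6:00, so local arrival = 22:02 + 6:00 = 04:02 on Apr 24.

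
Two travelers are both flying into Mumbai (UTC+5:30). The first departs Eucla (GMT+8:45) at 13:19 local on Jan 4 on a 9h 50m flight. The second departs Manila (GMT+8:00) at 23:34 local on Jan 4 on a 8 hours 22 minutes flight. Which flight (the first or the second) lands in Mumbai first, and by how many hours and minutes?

Flight 1 in UTC: 13:19 − 8:45 = 04:34 on Jan 4.
+9 hours 50 minutes → arrive 14:24 UTC on Jan 4.
Flight 2 in UTC: 23:34 − 8:00 = 15:34 on Jan 4.
+8 hours and 22 minutes → arrive 23:56 UTC on Jan 4.
Flight 1 lands earlier by 9 hours 32 minutes.

the first, by 9 hours 32 minutes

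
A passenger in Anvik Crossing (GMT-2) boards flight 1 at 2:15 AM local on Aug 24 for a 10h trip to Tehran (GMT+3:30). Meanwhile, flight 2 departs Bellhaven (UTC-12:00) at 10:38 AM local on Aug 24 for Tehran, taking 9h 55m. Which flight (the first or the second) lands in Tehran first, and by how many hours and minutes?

the first, by 18 hours 18 minutes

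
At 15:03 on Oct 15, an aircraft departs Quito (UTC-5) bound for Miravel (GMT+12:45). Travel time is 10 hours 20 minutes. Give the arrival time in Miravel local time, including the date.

19:08 on Oct 16

Convert departure to UTC: 15:03 + 5:00 = 20:03 UTC on Oct 15.
Add 10 hours 20 minutes travel time → 06:23 UTC (Oct 16).
Miravel is UTC+12:45, so local arrival = 06:23 + 12:45 = 19:08 on Oct 16.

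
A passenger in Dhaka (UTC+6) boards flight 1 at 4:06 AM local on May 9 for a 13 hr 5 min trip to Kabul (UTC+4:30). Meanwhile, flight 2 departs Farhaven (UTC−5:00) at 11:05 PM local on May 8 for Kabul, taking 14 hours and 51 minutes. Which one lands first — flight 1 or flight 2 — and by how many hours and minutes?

the first, by 7 hours 45 minutes

Flight 1 in UTC: 4:06 AM − 6:00 = 10:06 PM on May 8.
+13 hours 5 minutes → arrive 11:11 AM UTC on May 9.
Flight 2 in UTC: 11:05 PM + 5:00 = 4:05 AM on May 9.
+14 hours 51 minutes → arrive 6:56 PM UTC on May 9.
Flight 1 lands earlier by 7 hours 45 minutes.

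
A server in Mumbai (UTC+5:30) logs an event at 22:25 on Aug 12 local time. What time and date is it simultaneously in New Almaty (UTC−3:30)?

In UTC: 22:25 − 5:30 = 16:55 on Aug 12.
New Almaty is UTC−3:30: 16:55 − 3:30 = 13:25 on Aug 12.

13:25 on August 12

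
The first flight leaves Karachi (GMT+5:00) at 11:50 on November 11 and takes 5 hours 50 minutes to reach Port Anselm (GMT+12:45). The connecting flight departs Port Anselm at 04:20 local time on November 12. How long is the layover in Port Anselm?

2 hours 55 minutes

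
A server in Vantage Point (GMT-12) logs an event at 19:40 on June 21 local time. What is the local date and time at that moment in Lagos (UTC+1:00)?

In UTC: 19:40 + 12:00 = 07:40 on Jun 22.
Lagos is UTC+1:00: 07:40 + 1:00 = 08:40 on Jun 22.

08:40 on Jun 22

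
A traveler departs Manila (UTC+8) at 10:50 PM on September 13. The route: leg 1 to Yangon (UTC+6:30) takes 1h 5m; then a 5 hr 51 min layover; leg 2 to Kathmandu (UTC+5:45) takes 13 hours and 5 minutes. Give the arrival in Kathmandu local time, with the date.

Convert departure to UTC: 10:50 PM − 8:00 = 2:50 PM UTC on Sep 13.
Add 1 hour 5 minutes leg 1 → 3:55 PM UTC.
Add 5 hours 51 minutes layover in Yangon → 9:46 PM UTC.
Add 13 hours and 5 minutes leg 2 → 10:51 AM UTC (Sep 14).
Kathmandu is UTC+5:45, so local arrival = 10:51 AM + 5:45 = 4:36 PM on Sep 14.

4:36 PM on September 14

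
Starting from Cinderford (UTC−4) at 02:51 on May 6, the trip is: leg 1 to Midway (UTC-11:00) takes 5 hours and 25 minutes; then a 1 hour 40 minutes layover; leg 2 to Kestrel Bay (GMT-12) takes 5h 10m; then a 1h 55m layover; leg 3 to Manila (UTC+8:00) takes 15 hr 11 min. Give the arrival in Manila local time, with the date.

Convert departure to UTC: 02:51 + 4:00 = 06:51 UTC on May 6.
Add 5 hours and 25 minutes leg 1 → 12:16 UTC.
Add 1 hour 40 minutes layover in Midway → 13:56 UTC.
Add 5 hours 10 minutes leg 2 → 19:06 UTC.
Add 1 hour and 55 minutes layover in Kestrel Bay → 21:01 UTC.
Add 15 hours 11 minutes leg 3 → 12:12 UTC (May 7).
Manila is UTC+8:00, so local arrival = 12:12 + 8:00 = 20:12 on May 7.

20:12 on May 7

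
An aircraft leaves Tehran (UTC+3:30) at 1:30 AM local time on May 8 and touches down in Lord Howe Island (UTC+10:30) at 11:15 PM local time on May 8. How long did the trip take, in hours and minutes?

14 hours 45 minutes

Departure in UTC: 1:30 AM − 3:30 = 10:00 PM on May 7.
Arrival in UTC: 11:15 PM − 10:30 = 12:45 PM on May 8.
Elapsed = 12:45 PM − 10:00 PM (+1 day) = 14 hours 45 minutes.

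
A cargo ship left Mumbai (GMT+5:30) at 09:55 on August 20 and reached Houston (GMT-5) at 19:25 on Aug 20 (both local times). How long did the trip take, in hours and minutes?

Departure in UTC: 09:55 − 5:30 = 04:25 on Aug 20.
Arrival in UTC: 19:25 + 5:00 = 00:25 on Aug 21.
Elapsed = 00:25 − 04:25 (+1 day) = 20 hours.

20 hours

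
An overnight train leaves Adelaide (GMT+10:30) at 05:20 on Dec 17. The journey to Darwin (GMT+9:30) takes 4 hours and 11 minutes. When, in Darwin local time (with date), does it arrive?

Convert departure to UTC: 05:20 − 10:30 = 18:50 UTC on Dec 16.
Add 4 hours 11 minutes travel time → 23:01 UTC.
Darwin is UTC+9:30, so local arrival = 23:01 + 9:30 = 08:31 on Dec 17.

08:31 on December 17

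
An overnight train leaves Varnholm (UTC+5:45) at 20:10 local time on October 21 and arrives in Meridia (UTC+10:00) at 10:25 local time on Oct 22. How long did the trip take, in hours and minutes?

Departure in UTC: 20:10 − 5:45 = 14:25 on Oct 21.
Arrival in UTC: 10:25 − 10:00 = 00:25 on Oct 22.
Elapsed = 00:25 − 14:25 (+1 day) = 10 hours.

10 hours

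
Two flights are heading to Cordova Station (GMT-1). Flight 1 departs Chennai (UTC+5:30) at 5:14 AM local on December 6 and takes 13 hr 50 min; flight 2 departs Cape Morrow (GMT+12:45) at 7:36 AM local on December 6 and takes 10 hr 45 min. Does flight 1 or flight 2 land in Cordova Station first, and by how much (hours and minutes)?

Flight 1 in UTC: 5:14 AM − 5:30 = 11:44 PM on Dec 5.
+13 hours and 50 minutes → arrive 1:34 PM UTC on Dec 6.
Flight 2 in UTC: 7:36 AM − 12:45 = 6:51 PM on Dec 5.
+10 hours 45 minutes → arrive 5:36 AM UTC on Dec 6.
Flight 2 lands earlier by 7 hours 58 minutes.

the second, by 7 hours 58 minutes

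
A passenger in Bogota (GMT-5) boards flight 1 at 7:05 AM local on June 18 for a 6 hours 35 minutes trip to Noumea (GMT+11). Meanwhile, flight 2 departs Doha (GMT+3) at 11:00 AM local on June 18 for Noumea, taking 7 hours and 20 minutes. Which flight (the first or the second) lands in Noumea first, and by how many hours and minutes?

the second, by 3 hours 20 minutes

Flight 1 in UTC: 7:05 AM + 5:00 = 12:05 PM on Jun 18.
+6 hours and 35 minutes → arrive 6:40 PM UTC on Jun 18.
Flight 2 in UTC: 11:00 AM − 3:00 = 8:00 AM on Jun 18.
+7 hours and 20 minutes → arrive 3:20 PM UTC on Jun 18.
Flight 2 lands earlier by 3 hours 20 minutes.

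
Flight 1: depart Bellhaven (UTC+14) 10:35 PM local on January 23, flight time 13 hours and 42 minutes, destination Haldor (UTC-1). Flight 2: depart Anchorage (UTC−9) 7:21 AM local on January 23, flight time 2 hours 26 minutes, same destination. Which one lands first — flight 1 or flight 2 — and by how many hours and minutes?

the second, by 3 hours 30 minutes

Flight 1 in UTC: 10:35 PM − 14:00 = 8:35 AM on Jan 23.
+13 hours 42 minutes → arrive 10:17 PM UTC on Jan 23.
Flight 2 in UTC: 7:21 AM + 9:00 = 4:21 PM on Jan 23.
+2 hours and 26 minutes → arrive 6:47 PM UTC on Jan 23.
Flight 2 lands earlier by 3 hours 30 minutes.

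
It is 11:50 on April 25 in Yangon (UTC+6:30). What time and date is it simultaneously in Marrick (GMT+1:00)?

06:20 on Apr 25

Marrick is 5:30 behind Yangon.
Shift by the zone difference: 11:50 − 5:30 = 06:20 on Apr 25 in Marrick.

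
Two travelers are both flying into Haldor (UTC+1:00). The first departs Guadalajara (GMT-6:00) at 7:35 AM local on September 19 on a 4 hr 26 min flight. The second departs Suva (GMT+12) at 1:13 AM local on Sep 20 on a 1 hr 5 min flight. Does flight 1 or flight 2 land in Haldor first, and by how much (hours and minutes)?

Flight 1 in UTC: 7:35 AM + 6:00 = 1:35 PM on Sep 19.
+4 hours and 26 minutes → arrive 6:01 PM UTC on Sep 19.
Flight 2 in UTC: 1:13 AM − 12:00 = 1:13 PM on Sep 19.
+1 hour and 5 minutes → arrive 2:18 PM UTC on Sep 19.
Flight 2 lands earlier by 3 hours 43 minutes.

the second, by 3 hours 43 minutes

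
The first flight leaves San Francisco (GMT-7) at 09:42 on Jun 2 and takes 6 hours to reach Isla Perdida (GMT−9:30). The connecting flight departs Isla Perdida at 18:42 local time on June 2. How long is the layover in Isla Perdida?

Convert departure to UTC: 09:42 + 7:00 = 16:42 UTC on Jun 2.
Add 6 hours flight time → 22:42 UTC.
Isla Perdida is UTC−9:30, so local arrival = 22:42 − 9:30 = 13:12 on Jun 2.
Layover = 18:42 − 13:12 = 5 hours 30 minutes.

5 hours 30 minutes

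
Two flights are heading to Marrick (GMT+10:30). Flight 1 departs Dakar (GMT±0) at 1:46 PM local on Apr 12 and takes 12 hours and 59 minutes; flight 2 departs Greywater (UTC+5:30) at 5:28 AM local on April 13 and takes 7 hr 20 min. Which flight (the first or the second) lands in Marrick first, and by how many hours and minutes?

Flight 1 departs at 1:46 PM UTC (Apr 12).
+12 hours 59 minutes → arrive 2:45 AM UTC on Apr 13.
Flight 2 in UTC: 5:28 AM − 5:30 = 11:58 PM on Apr 12.
+7 hours 20 minutes → arrive 7:18 AM UTC on Apr 13.
Flight 1 lands earlier by 4 hours 33 minutes.

the first, by 4 hours 33 minutes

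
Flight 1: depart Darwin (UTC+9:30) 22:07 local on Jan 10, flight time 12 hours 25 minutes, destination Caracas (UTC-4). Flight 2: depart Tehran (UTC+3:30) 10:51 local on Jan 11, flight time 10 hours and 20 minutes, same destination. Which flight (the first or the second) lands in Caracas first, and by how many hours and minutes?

Flight 1 in UTC: 22:07 − 9:30 = 12:37 on Jan 10.
+12 hours and 25 minutes → arrive 01:02 UTC on Jan 11.
Flight 2 in UTC: 10:51 − 3:30 = 07:21 on Jan 11.
+10 hours and 20 minutes → arrive 17:41 UTC on Jan 11.
Flight 1 lands earlier by 16 hours 39 minutes.

the first, by 16 hours 39 minutes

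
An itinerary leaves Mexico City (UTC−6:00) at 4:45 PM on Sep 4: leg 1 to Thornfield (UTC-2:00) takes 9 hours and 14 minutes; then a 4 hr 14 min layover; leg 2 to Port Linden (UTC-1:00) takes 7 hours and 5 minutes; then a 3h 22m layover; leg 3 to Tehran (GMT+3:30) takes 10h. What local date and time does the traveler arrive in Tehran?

Convert departure to UTC: 4:45 PM + 6:00 = 10:45 PM UTC on Sep 4.
Add 9 hours 14 minutes leg 1 → 7:59 AM UTC (Sep 5).
Add 4 hours 14 minutes layover in Thornfield → 12:13 PM UTC.
Add 7 hours 5 minutes leg 2 → 7:18 PM UTC.
Add 3 hours 22 minutes layover in Port Linden → 10:40 PM UTC.
Add 10 hours leg 3 → 8:40 AM UTC (Sep 6).
Tehran is UTC+3:30, so local arrival = 8:40 AM + 3:30 = 12:10 PM on Sep 6.

12:10 PM on September 6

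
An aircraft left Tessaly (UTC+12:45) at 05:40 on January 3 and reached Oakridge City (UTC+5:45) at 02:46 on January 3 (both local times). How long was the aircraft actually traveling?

4 hours 6 minutes

Oakridge City is 7:00 behind Tessaly.
Clock-face elapsed time (ignoring zones) is −2 hours 54 minutes.
Actual elapsed = −2 hours 54 minutes + 7:00 = 4 hours 6 minutes.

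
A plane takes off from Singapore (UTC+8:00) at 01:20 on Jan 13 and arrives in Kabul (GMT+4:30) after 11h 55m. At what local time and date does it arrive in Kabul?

09:45 on January 13

Convert departure to UTC: 01:20 − 8:00 = 17:20 UTC on Jan 12.
Add 11 hours and 55 minutes travel time → 05:15 UTC (Jan 13).
Kabul is UTC+4:30, so local arrival = 05:15 + 4:30 = 09:45 on Jan 13.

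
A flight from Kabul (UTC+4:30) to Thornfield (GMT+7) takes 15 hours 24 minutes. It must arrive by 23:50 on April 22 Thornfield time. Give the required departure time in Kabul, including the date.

05:56 on Apr 22

Target arrival in UTC: 23:50 − 7:00 = 16:50 on Apr 22.
Subtract 15 hours and 24 minutes → departure 01:26 UTC on Apr 22.
Kabul is UTC+4:30: 01:26 + 4:30 = 05:56 on Apr 22.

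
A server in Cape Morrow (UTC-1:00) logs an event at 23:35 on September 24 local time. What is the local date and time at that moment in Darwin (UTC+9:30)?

10:05 on September 25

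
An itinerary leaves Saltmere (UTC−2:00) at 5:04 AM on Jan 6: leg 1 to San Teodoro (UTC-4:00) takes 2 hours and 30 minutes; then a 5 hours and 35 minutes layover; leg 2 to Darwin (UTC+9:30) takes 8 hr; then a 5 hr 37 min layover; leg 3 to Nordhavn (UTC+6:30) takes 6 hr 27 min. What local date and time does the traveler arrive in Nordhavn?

5:43 PM on January 7

Convert departure to UTC: 5:04 AM + 2:00 = 7:04 AM UTC on Jan 6.
Add 2 hours 30 minutes leg 1 → 9:34 AM UTC.
Add 5 hours and 35 minutes layover in San Teodoro → 3:09 PM UTC.
Add 8 hours leg 2 → 11:09 PM UTC.
Add 5 hours and 37 minutes layover in Darwin → 4:46 AM UTC (Jan 7).
Add 6 hours 27 minutes leg 3 → 11:13 AM UTC.
Nordhavn is UTC+6:30, so local arrival = 11:13 AM + 6:30 = 5:43 PM on Jan 7.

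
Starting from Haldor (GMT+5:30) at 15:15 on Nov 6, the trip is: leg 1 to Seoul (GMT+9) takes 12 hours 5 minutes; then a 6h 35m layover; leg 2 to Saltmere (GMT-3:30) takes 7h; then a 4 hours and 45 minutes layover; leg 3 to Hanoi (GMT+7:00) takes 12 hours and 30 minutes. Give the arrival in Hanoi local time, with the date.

Convert departure to UTC: 15:15 − 5:30 = 09:45 UTC on Nov 6.
Add 12 hours and 5 minutes leg 1 → 21:50 UTC.
Add 6 hours 35 minutes layover in Seoul → 04:25 UTC (Nov 7).
Add 7 hours leg 2 → 11:25 UTC.
Add 4 hours 45 minutes layover in Saltmere → 16:10 UTC.
Add 12 hours and 30 minutes leg 3 → 04:40 UTC (Nov 8).
Hanoi is UTC+7:00, so local arrival = 04:40 + 7:00 = 11:40 on Nov 8.

11:40 on Nov 8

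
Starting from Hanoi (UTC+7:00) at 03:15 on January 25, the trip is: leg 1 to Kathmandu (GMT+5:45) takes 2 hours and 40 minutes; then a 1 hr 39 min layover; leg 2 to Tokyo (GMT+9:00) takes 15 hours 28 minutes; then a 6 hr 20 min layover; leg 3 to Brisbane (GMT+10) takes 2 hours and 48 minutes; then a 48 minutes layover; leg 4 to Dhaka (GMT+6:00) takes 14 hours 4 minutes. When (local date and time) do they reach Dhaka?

Convert departure to UTC: 03:15 − 7:00 = 20:15 UTC on Jan 24.
Add 2 hours 40 minutes leg 1 → 22:55 UTC.
Add 1 hour and 39 minutes layover in Kathmandu → 00:34 UTC (Jan 25).
Add 15 hours 28 minutes leg 2 → 16:02 UTC.
Add 6 hours 20 minutes layover in Tokyo → 22:22 UTC.
Add 2 hours 48 minutes leg 3 → 01:10 UTC (Jan 26).
Add 48 minutes layover in Brisbane → 01:58 UTC.
Add 14 hours 4 minutes leg 4 → 16:02 UTC.
Dhaka is UTC+6:00, so local arrival = 16:02 + 6:00 = 22:02 on Jan 26.

22:02 on Jan 26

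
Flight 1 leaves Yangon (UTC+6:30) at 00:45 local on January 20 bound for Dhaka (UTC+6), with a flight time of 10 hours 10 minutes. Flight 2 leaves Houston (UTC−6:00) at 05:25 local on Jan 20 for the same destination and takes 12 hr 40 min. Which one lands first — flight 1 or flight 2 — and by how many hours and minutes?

the first, by 19 hours 40 minutes

Flight 1 in UTC: 00:45 − 6:30 = 18:15 on Jan 19.
+10 hours 10 minutes → arrive 04:25 UTC on Jan 20.
Flight 2 in UTC: 05:25 + 6:00 = 11:25 on Jan 20.
+12 hours 40 minutes → arrive 00:05 UTC on Jan 21.
Flight 1 lands earlier by 19 hours 40 minutes.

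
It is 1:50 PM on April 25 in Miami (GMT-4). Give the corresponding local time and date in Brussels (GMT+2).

7:50 PM on April 25

In UTC: 1:50 PM + 4:00 = 5:50 PM on Apr 25.
Brussels is UTC+2:00: 5:50 PM + 2:00 = 7:50 PM on Apr 25.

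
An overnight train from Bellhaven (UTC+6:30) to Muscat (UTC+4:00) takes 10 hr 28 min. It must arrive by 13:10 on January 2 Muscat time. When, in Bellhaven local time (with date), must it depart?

05:12 on January 2

Target arrival in UTC: 13:10 − 4:00 = 09:10 on Jan 2.
Subtract 10 hours and 28 minutes → departure 22:42 UTC on Jan 1.
Bellhaven is UTC+6:30: 22:42 + 6:30 = 05:12 on Jan 2.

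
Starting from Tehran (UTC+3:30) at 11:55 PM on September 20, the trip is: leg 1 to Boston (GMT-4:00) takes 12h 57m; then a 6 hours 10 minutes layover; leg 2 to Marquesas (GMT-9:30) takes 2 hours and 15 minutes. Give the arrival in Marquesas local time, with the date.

8:17 AM on September 21

Convert departure to UTC: 11:55 PM − 3:30 = 8:25 PM UTC on Sep 20.
Add 12 hours and 57 minutes leg 1 → 9:22 AM UTC (Sep 21).
Add 6 hours 10 minutes layover in Boston → 3:32 PM UTC.
Add 2 hours and 15 minutes leg 2 → 5:47 PM UTC.
Marquesas is UTC−9:30, so local arrival = 5:47 PM − 9:30 = 8:17 AM on Sep 21.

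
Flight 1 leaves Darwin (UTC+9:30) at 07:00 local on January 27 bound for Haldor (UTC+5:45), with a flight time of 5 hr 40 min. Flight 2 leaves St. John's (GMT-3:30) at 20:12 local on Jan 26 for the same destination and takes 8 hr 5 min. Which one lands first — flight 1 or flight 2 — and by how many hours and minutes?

Flight 1 in UTC: 07:00 − 9:30 = 21:30 on Jan 26.
+5 hours and 40 minutes → arrive 03:10 UTC on Jan 27.
Flight 2 in UTC: 20:12 + 3:30 = 23:42 on Jan 26.
+8 hours and 5 minutes → arrive 07:47 UTC on Jan 27.
Flight 1 lands earlier by 4 hours 37 minutes.

the first, by 4 hours 37 minutes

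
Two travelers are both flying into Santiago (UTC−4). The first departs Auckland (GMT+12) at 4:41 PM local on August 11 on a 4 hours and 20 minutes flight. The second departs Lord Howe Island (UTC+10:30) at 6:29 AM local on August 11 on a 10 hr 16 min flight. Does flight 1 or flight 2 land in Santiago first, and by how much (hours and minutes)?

Flight 1 in UTC: 4:41 PM − 12:00 = 4:41 AM on Aug 11.
+4 hours 20 minutes → arrive 9:01 AM UTC on Aug 11.
Flight 2 in UTC: 6:29 AM − 10:30 = 7:59 PM on Aug 10.
+10 hours and 16 minutes → arrive 6:15 AM UTC on Aug 11.
Flight 2 lands earlier by 2 hours 46 minutes.

the second, by 2 hours 46 minutes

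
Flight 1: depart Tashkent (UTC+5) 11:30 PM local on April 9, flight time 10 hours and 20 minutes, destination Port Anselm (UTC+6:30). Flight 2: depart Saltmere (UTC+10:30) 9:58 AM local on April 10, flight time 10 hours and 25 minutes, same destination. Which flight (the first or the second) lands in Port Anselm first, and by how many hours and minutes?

Flight 1 in UTC: 11:30 PM − 5:00 = 6:30 PM on Apr 9.
+10 hours and 20 minutes → arrive 4:50 AM UTC on Apr 10.
Flight 2 in UTC: 9:58 AM − 10:30 = 11:28 PM on Apr 9.
+10 hours 25 minutes → arrive 9:53 AM UTC on Apr 10.
Flight 1 lands earlier by 5 hours 3 minutes.

the first, by 5 hours 3 minutes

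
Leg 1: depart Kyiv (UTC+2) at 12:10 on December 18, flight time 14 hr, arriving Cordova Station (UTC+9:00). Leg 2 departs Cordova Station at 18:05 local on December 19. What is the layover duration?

8 hours 55 minutes

Convert departure to UTC: 12:10 − 2:00 = 10:10 UTC on Dec 18.
Add 14 hours flight time → 00:10 UTC (Dec 19).
Cordova Station is UTC+9:00, so local arrival = 00:10 + 9:00 = 09:10 on Dec 19.
Layover = 18:05 − 09:10 = 8 hours 55 minutes.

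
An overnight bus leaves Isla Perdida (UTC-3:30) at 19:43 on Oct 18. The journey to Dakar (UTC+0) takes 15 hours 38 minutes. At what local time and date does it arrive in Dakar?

14:51 on October 19

Convert departure to UTC: 19:43 + 3:30 = 23:13 UTC on Oct 18.
Add 15 hours and 38 minutes travel time → 14:51 UTC (Oct 19).
Dakar is UTC+0, so local arrival is the same: 14:51 on Oct 19.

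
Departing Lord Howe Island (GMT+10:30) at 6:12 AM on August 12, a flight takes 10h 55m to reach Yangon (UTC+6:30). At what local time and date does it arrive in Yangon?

1:07 PM on Aug 12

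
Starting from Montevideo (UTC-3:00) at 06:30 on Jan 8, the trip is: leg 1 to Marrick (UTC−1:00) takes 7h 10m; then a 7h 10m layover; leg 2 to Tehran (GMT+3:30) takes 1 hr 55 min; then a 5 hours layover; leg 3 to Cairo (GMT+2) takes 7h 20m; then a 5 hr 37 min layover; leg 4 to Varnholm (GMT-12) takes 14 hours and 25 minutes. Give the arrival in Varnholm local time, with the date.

22:07 on January 9

Convert departure to UTC: 06:30 + 3:00 = 09:30 UTC on Jan 8.
Add 7 hours and 10 minutes leg 1 → 16:40 UTC.
Add 7 hours 10 minutes layover in Marrick → 23:50 UTC.
Add 1 hour and 55 minutes leg 2 → 01:45 UTC (Jan 9).
Add 5 hours layover in Tehran → 06:45 UTC.
Add 7 hours and 20 minutes leg 3 → 14:05 UTC.
Add 5 hours 37 minutes layover in Cairo → 19:42 UTC.
Add 14 hours 25 minutes leg 4 → 10:07 UTC (Jan 10).
Varnholm is UTC−12:00, so local arrival = 10:07 − 12:00 = 22:07 on Jan 9.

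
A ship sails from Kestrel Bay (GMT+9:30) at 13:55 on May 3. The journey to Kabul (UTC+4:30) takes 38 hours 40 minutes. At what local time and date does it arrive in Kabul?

23:35 on May 4

Convert departure to UTC: 13:55 − 9:30 = 04:25 UTC on May 3.
Add 38 hours and 40 minutes travel time → 19:05 UTC (May 4).
Kabul is UTC+4:30, so local arrival = 19:05 + 4:30 = 23:35 on May 4.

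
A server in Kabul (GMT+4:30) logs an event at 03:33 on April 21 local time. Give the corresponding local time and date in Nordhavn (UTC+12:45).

11:48 on Apr 21

Nordhavn is 8:15 ahead of Kabul.
Shift by the zone difference: 03:33 + 8:15 = 11:48 on Apr 21 in Nordhavn.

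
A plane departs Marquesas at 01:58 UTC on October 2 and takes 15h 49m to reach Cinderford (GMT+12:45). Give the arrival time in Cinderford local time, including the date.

06:32 on Oct 3

Departure is given in UTC: 01:58 on Oct 2.
Add 15 hours and 49 minutes → 17:47 UTC.
Cinderford is UTC+12:45: 17:47 + 12:45 = 06:32 on Oct 3.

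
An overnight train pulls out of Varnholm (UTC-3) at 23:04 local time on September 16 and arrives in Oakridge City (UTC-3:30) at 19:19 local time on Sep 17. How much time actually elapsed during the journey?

Oakridge City is 0:30 behind Varnholm.
Clock-face elapsed time (ignoring zones) is 20 hours 15 minutes.
Actual elapsed = 20 hours 15 minutes + 0:30 = 20 hours 45 minutes.

20 hours 45 minutes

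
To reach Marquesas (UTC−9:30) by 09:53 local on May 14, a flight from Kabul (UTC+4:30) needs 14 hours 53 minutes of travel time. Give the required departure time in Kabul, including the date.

Target arrival in UTC: 09:53 + 9:30 = 19:23 on May 14.
Subtract 14 hours and 53 minutes → departure 04:30 UTC on May 14.
Kabul is UTC+4:30: 04:30 + 4:30 = 09:00 on May 14.

09:00 on May 14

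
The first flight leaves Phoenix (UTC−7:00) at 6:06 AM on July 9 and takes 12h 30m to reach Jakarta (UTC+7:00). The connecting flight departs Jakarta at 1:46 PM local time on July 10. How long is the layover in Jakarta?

Convert departure to UTC: 6:06 AM + 7:00 = 1:06 PM UTC on Jul 9.
Add 12 hours and 30 minutes flight time → 1:36 AM UTC (Jul 10).
Jakarta is UTC+7:00, so local arrival = 1:36 AM + 7:00 = 8:36 AM on Jul 10.
Layover = 1:46 PM − 8:36 AM = 5 hours 10 minutes.

5 hours 10 minutes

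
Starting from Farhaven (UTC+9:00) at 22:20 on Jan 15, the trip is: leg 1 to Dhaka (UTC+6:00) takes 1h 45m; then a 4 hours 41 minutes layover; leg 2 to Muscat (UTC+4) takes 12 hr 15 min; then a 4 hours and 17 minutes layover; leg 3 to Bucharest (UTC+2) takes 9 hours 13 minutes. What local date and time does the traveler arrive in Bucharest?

Convert departure to UTC: 22:20 − 9:00 = 13:20 UTC on Jan 15.
Add 1 hour and 45 minutes leg 1 → 15:05 UTC.
Add 4 hours and 41 minutes layover in Dhaka → 19:46 UTC.
Add 12 hours 15 minutes leg 2 → 08:01 UTC (Jan 16).
Add 4 hours and 17 minutes layover in Muscat → 12:18 UTC.
Add 9 hours and 13 minutes leg 3 → 21:31 UTC.
Bucharest is UTC+2:00, so local arrival = 21:31 + 2:00 = 23:31 on Jan 16.

23:31 on January 16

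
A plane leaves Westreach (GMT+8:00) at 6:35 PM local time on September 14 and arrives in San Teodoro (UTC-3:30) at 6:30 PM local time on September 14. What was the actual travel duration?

11 hours 25 minutes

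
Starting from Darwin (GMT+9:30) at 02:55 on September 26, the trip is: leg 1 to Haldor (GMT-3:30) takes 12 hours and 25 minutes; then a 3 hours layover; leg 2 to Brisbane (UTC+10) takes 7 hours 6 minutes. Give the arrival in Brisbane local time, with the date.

01:56 on Sep 27

Convert departure to UTC: 02:55 − 9:30 = 17:25 UTC on Sep 25.
Add 12 hours 25 minutes leg 1 → 05:50 UTC (Sep 26).
Add 3 hours layover in Haldor → 08:50 UTC.
Add 7 hours and 6 minutes leg 2 → 15:56 UTC.
Brisbane is UTC+10:00, so local arrival = 15:56 + 10:00 = 01:56 on Sep 27.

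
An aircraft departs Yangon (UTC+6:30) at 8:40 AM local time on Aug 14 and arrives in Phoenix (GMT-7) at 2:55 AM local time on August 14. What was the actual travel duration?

7 hours 45 minutes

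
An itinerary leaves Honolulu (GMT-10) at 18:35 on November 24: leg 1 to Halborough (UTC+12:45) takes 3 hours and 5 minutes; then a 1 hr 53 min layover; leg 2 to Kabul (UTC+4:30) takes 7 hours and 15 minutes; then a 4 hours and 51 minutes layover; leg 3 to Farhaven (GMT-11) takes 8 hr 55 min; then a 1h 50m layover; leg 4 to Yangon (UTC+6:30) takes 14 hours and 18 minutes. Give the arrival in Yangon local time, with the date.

Convert departure to UTC: 18:35 + 10:00 = 04:35 UTC on Nov 25.
Add 3 hours 5 minutes leg 1 → 07:40 UTC.
Add 1 hour 53 minutes layover in Halborough → 09:33 UTC.
Add 7 hours 15 minutes leg 2 → 16:48 UTC.
Add 4 hours 51 minutes layover in Kabul → 21:39 UTC.
Add 8 hours 55 minutes leg 3 → 06:34 UTC (Nov 26).
Add 1 hour and 50 minutes layover in Farhaven → 08:24 UTC.
Add 14 hours and 18 minutes leg 4 → 22:42 UTC.
Yangon is UTC+6:30, so local arrival = 22:42 + 6:30 = 05:12 on Nov 27.

05:12 on Nov 27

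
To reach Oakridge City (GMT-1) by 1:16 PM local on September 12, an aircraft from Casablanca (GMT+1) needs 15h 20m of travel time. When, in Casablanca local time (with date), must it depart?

Target arrival in UTC: 1:16 PM + 1:00 = 2:16 PM on Sep 12.
Subtract 15 hours and 20 minutes → departure 10:56 PM UTC on Sep 11.
Casablanca is UTC+1:00: 10:56 PM + 1:00 = 11:56 PM on Sep 11.

11:56 PM on Sep 11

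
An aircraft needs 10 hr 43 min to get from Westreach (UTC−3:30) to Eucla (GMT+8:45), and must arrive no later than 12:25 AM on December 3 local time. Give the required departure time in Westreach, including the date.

1:27 AM on Dec 2

Target arrival in UTC: 12:25 AM − 8:45 = 3:40 PM on Dec 2.
Subtract 10 hours and 43 minutes → departure 4:57 AM UTC on Dec 2.
Westreach is UTC−3:30: 4:57 AM − 3:30 = 1:27 AM on Dec 2.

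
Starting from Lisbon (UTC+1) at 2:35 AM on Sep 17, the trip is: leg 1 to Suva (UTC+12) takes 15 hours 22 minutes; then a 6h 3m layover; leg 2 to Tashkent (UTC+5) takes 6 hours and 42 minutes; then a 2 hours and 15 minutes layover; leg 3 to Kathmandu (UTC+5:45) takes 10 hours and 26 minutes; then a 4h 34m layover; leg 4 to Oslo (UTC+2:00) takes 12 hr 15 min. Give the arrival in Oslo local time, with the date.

1:12 PM on Sep 19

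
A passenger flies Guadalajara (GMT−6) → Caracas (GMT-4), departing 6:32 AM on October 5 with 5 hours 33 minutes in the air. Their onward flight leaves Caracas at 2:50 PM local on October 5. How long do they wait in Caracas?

45 minutes

Convert departure to UTC: 6:32 AM + 6:00 = 12:32 PM UTC on Oct 5.
Add 5 hours and 33 minutes flight time → 6:05 PM UTC.
Caracas is UTC−4:00, so local arrival = 6:05 PM − 4:00 = 2:05 PM on Oct 5.
Layover = 2:50 PM − 2:05 PM = 45 minutes.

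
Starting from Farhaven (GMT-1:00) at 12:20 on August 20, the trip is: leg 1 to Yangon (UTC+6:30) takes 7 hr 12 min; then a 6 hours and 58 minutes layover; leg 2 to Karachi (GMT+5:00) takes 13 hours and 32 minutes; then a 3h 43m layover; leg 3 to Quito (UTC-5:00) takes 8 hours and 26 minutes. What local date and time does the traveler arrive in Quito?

Convert departure to UTC: 12:20 + 1:00 = 13:20 UTC on Aug 20.
Add 7 hours and 12 minutes leg 1 → 20:32 UTC.
Add 6 hours 58 minutes layover in Yangon → 03:30 UTC (Aug 21).
Add 13 hours and 32 minutes leg 2 → 17:02 UTC.
Add 3 hours 43 minutes layover in Karachi → 20:45 UTC.
Add 8 hours and 26 minutes leg 3 → 05:11 UTC (Aug 22).
Quito is UTC−5:00, so local arrival = 05:11 − 5:00 = 00:11 on Aug 22.

00:11 on Aug 22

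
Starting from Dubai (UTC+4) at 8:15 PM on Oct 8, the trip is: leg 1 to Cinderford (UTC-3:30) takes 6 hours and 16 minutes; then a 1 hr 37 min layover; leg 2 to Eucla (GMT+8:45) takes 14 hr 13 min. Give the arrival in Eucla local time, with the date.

11:06 PM on October 9

Convert departure to UTC: 8:15 PM − 4:00 = 4:15 PM UTC on Oct 8.
Add 6 hours and 16 minutes leg 1 → 10:31 PM UTC.
Add 1 hour 37 minutes layover in Cinderford → 12:08 AM UTC (Oct 9).
Add 14 hours 13 minutes leg 2 → 2:21 PM UTC.
Eucla is UTC+8:45, so local arrival = 2:21 PM + 8:45 = 11:06 PM on Oct 9.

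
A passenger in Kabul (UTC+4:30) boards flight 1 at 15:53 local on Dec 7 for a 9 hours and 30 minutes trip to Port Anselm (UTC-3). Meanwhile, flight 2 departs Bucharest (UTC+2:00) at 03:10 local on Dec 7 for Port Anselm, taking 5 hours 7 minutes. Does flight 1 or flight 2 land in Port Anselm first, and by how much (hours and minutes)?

Flight 1 in UTC: 15:53 − 4:30 = 11:23 on Dec 7.
+9 hours 30 minutes → arrive 20:53 UTC on Dec 7.
Flight 2 in UTC: 03:10 − 2:00 = 01:10 on Dec 7.
+5 hours 7 minutes → arrive 06:17 UTC on Dec 7.
Flight 2 lands earlier by 14 hours 36 minutes.

the second, by 14 hours 36 minutes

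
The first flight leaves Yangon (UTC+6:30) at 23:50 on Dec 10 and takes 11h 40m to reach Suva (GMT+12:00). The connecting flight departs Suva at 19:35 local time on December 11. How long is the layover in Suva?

2 hours 35 minutes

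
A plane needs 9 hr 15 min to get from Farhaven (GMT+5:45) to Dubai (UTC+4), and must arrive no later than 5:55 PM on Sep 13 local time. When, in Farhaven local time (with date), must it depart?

Target arrival in UTC: 5:55 PM − 4:00 = 1:55 PM on Sep 13.
Subtract 9 hours 15 minutes → departure 4:40 AM UTC on Sep 13.
Farhaven is UTC+5:45: 4:40 AM + 5:45 = 10:25 AM on Sep 13.

10:25 AM on Sep 13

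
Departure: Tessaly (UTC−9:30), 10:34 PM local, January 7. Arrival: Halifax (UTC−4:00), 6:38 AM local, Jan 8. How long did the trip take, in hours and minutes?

2 hours 34 minutes

Departure in UTC: 10:34 PM + 9:30 = 8:04 AM on Jan 8.
Arrival in UTC: 6:38 AM + 4:00 = 10:38 AM on Jan 8.
Elapsed = 10:38 AM − 8:04 AM = 2 hours 34 minutes.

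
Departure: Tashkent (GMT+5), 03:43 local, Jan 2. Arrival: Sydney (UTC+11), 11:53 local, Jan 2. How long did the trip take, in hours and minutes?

2 hours 10 minutes

Sydney is 6:00 ahead of Tashkent.
Clock-face elapsed time (ignoring zones) is 8 hours 10 minutes.
Actual elapsed = 8 hours 10 minutes − 6:00 = 2 hours 10 minutes.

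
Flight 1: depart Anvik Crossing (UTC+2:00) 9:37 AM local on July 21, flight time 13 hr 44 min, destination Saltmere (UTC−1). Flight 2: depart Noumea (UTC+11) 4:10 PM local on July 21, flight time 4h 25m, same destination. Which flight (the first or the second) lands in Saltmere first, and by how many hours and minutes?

Flight 1 in UTC: 9:37 AM − 2:00 = 7:37 AM on Jul 21.
+13 hours 44 minutes → arrive 9:21 PM UTC on Jul 21.
Flight 2 in UTC: 4:10 PM − 11:00 = 5:10 AM on Jul 21.
+4 hours and 25 minutes → arrive 9:35 AM UTC on Jul 21.
Flight 2 lands earlier by 11 hours 46 minutes.

the second, by 11 hours 46 minutes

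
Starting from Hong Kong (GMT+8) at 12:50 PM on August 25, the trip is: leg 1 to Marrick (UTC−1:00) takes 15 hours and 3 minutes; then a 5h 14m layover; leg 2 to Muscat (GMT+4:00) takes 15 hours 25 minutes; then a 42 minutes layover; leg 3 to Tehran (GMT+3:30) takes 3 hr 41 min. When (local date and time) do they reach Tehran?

Convert departure to UTC: 12:50 PM − 8:00 = 4:50 AM UTC on Aug 25.
Add 15 hours 3 minutes leg 1 → 7:53 PM UTC.
Add 5 hours 14 minutes layover in Marrick → 1:07 AM UTC (Aug 26).
Add 15 hours and 25 minutes leg 2 → 4:32 PM UTC.
Add 42 minutes layover in Muscat → 5:14 PM UTC.
Add 3 hours 41 minutes leg 3 → 8:55 PM UTC.
Tehran is UTC+3:30, so local arrival = 8:55 PM + 3:30 = 12:25 AM on Aug 27.

12:25 AM on August 27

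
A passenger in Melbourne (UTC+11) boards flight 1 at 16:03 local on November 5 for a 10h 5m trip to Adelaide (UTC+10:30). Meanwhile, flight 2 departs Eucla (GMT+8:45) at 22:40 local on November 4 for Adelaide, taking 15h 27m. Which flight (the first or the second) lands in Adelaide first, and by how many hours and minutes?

the second, by 9 hours 46 minutes

Flight 1 in UTC: 16:03 − 11:00 = 05:03 on Nov 5.
+10 hours 5 minutes → arrive 15:08 UTC on Nov 5.
Flight 2 in UTC: 22:40 − 8:45 = 13:55 on Nov 4.
+15 hours and 27 minutes → arrive 05:22 UTC on Nov 5.
Flight 2 lands earlier by 9 hours 46 minutes.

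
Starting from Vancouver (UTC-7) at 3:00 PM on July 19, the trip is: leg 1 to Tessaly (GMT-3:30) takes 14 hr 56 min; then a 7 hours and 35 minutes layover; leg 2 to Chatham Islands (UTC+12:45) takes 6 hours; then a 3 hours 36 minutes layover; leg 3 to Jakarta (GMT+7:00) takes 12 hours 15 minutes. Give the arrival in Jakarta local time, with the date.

Convert departure to UTC: 3:00 PM + 7:00 = 10:00 PM UTC on Jul 19.
Add 14 hours and 56 minutes leg 1 → 12:56 PM UTC (Jul 20).
Add 7 hours and 35 minutes layover in Tessaly → 8:31 PM UTC.
Add 6 hours leg 2 → 2:31 AM UTC (Jul 21).
Add 3 hours and 36 minutes layover in Chatham Islands → 6:07 AM UTC.
Add 12 hours and 15 minutes leg 3 → 6:22 PM UTC.
Jakarta is UTC+7:00, so local arrival = 6:22 PM + 7:00 = 1:22 AM on Jul 22.

1:22 AM on July 22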